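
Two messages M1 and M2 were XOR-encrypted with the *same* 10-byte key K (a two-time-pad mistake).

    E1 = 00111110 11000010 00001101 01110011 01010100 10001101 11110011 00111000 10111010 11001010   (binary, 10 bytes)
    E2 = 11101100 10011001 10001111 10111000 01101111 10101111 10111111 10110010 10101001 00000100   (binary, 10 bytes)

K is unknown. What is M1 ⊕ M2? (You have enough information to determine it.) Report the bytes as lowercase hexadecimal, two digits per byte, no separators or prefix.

d25b82cb3b224c8a13ce

E1 ⊕ E2 = (M1 ⊕ K) ⊕ (M2 ⊕ K) = M1 ⊕ M2 — the shared key cancels under XOR.
 62 ⊕ 236 = 210
194 ⊕ 153 =  91
 13 ⊕ 143 = 130
115 ⊕ 184 = 203
 84 ⊕ 111 =  59
141 ⊕ 175 =  34
243 ⊕ 191 =  76
 56 ⊕ 178 = 138
186 ⊕ 169 =  19
202 ⊕   4 = 206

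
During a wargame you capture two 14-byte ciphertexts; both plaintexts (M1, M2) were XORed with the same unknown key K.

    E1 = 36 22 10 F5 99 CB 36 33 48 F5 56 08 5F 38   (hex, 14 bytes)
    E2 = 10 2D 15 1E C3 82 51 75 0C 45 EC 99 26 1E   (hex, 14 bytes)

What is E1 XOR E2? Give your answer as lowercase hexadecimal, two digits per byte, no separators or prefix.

260f05eb5a49674644b0ba917926

E1 ⊕ E2 = (M1 ⊕ K) ⊕ (M2 ⊕ K) = M1 ⊕ M2 — the shared key cancels under XOR.
 54 XOR  16 =  38
 34 XOR  45 =  15
 16 XOR  21 =   5
245 XOR  30 = 235
153 XOR 195 =  90
203 XOR 130 =  73
 54 XOR  81 = 103
 51 XOR 117 =  70
 72 XOR  12 =  68
245 XOR  69 = 176
 86 XOR 236 = 186
  8 XOR 153 = 145
 95 XOR  38 = 121
 56 XOR  30 =  38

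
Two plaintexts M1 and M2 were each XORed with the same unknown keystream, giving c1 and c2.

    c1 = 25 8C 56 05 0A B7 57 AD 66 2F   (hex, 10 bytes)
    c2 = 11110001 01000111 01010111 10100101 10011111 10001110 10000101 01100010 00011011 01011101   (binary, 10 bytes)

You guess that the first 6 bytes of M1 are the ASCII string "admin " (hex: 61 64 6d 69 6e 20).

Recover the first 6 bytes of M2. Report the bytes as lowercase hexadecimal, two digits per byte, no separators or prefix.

b5af6cc9fb19

First, c1 ⊕ c2 = (M1 ⊕ K) ⊕ (M2 ⊕ K) = M1 ⊕ M2, so the key drops out. Then M2 = (M1 ⊕ M2) ⊕ M1 over the first 6 bytes.
byte 0: (25 XOR f1) XOR 61 = d4 XOR 61 = b5
byte 1: (8c XOR 47) XOR 64 = cb XOR 64 = af
byte 2: (56 XOR 57) XOR 6d = 01 XOR 6d = 6c
byte 3: (05 XOR a5) XOR 69 = a0 XOR 69 = c9
byte 4: (0a XOR 9f) XOR 6e = 95 XOR 6e = fb
byte 5: (b7 XOR 8e) XOR 20 = 39 XOR 20 = 19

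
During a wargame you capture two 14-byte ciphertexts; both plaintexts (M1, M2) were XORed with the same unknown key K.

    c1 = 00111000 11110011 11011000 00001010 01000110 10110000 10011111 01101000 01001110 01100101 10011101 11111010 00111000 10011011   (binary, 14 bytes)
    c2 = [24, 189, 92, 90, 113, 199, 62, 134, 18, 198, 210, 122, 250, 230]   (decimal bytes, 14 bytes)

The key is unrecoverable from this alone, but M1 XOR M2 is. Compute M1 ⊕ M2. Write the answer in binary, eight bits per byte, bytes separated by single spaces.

c1 ⊕ c2 = (M1 ⊕ K) ⊕ (M2 ⊕ K) = M1 ⊕ M2 — the shared key cancels under XOR.
38 ⊕ 18 = 20
f3 ⊕ bd = 4e
d8 ⊕ 5c = 84
0a ⊕ 5a = 50
46 ⊕ 71 = 37
b0 ⊕ c7 = 77
9f ⊕ 3e = a1
68 ⊕ 86 = ee
4e ⊕ 12 = 5c
65 ⊕ c6 = a3
9d ⊕ d2 = 4f
fa ⊕ 7a = 80
38 ⊕ fa = c2
9b ⊕ e6 = 7d

00100000 01001110 10000100 01010000 00110111 01110111 10100001 11101110 01011100 10100011 01001111 10000000 11000010 01111101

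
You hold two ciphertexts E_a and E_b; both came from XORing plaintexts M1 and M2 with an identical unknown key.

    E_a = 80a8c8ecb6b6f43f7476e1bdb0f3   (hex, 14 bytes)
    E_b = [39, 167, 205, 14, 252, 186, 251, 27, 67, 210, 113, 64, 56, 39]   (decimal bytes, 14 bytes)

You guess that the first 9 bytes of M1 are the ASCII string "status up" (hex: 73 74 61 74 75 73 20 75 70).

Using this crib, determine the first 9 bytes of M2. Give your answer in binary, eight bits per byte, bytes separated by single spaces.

11010100 01111011 01100100 10010110 00111111 01111111 00101111 01010001 01000111

First, E_a ⊕ E_b = (M1 ⊕ K) ⊕ (M2 ⊕ K) = M1 ⊕ M2, so the key drops out. Then M2 = (M1 ⊕ M2) ⊕ M1 over the first 9 bytes.
byte 0: (80 ^ 27) ^ 73 = a7 ^ 73 = d4
byte 1: (a8 ^ a7) ^ 74 = 0f ^ 74 = 7b
byte 2: (c8 ^ cd) ^ 61 = 05 ^ 61 = 64
byte 3: (ec ^ 0e) ^ 74 = e2 ^ 74 = 96
byte 4: (b6 ^ fc) ^ 75 = 4a ^ 75 = 3f
byte 5: (b6 ^ ba) ^ 73 = 0c ^ 73 = 7f
byte 6: (f4 ^ fb) ^ 20 = 0f ^ 20 = 2f
byte 7: (3f ^ 1b) ^ 75 = 24 ^ 75 = 51
byte 8: (74 ^ 43) ^ 70 = 37 ^ 70 = 47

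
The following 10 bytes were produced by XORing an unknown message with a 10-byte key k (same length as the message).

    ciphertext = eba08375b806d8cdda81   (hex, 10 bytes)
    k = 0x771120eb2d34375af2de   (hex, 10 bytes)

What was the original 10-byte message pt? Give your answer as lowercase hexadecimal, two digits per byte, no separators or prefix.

9cb1a39e9532ef97285f

byte 0: 11101011 ⊕ 01110111 = 10011100
byte 1: 10100000 ⊕ 00010001 = 10110001
byte 2: 10000011 ⊕ 00100000 = 10100011
byte 3: 01110101 ⊕ 11101011 = 10011110
byte 4: 10111000 ⊕ 00101101 = 10010101
byte 5: 00000110 ⊕ 00110100 = 00110010
byte 6: 11011000 ⊕ 00110111 = 11101111
byte 7: 11001101 ⊕ 01011010 = 10010111
byte 8: 11011010 ⊕ 11110010 = 00101000
byte 9: 10000001 ⊕ 11011110 = 01011111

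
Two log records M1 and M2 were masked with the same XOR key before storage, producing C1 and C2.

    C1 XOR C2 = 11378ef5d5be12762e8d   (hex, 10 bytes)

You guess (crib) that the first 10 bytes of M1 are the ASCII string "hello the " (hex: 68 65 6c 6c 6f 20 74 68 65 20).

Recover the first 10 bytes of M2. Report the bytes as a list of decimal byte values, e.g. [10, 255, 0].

Since C1 ⊕ C2 = M1 ⊕ M2, XORing with the guessed M1 bytes yields the corresponding M2 bytes: M2 = (C1 ⊕ C2) ⊕ M1.
byte 0: 11 xor 68 = 79
byte 1: 37 xor 65 = 52
byte 2: 8e xor 6c = e2
byte 3: f5 xor 6c = 99
byte 4: d5 xor 6f = ba
byte 5: be xor 20 = 9e
byte 6: 12 xor 74 = 66
byte 7: 76 xor 68 = 1e
byte 8: 2e xor 65 = 4b
byte 9: 8d xor 20 = ad

[121, 82, 226, 153, 186, 158, 102, 30, 75, 173]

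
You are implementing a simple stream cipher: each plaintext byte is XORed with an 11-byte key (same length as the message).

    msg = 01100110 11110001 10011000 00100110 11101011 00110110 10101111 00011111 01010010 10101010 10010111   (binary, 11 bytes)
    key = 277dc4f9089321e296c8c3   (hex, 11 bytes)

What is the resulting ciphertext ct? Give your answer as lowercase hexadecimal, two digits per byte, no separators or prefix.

418c5cdfe3a58efdc46254

XOR is its own inverse, so applying the key byte-wise gives the result directly.
66 ⊕ 27 = 41
f1 ⊕ 7d = 8c
98 ⊕ c4 = 5c
26 ⊕ f9 = df
eb ⊕ 08 = e3
36 ⊕ 93 = a5
af ⊕ 21 = 8e
1f ⊕ e2 = fd
52 ⊕ 96 = c4
aa ⊕ c8 = 62
97 ⊕ c3 = 54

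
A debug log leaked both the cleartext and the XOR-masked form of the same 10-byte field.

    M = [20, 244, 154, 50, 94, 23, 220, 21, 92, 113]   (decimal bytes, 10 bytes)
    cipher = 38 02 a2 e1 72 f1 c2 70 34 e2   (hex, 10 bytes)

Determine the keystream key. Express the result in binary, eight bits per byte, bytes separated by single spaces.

Since cipher = M ⊕ key, XORing both sides with M gives key = M ⊕ cipher.
14 ^ 38 = 2c
f4 ^ 02 = f6
9a ^ a2 = 38
32 ^ e1 = d3
5e ^ 72 = 2c
17 ^ f1 = e6
dc ^ c2 = 1e
15 ^ 70 = 65
5c ^ 34 = 68
71 ^ e2 = 93

00101100 11110110 00111000 11010011 00101100 11100110 00011110 01100101 01101000 10010011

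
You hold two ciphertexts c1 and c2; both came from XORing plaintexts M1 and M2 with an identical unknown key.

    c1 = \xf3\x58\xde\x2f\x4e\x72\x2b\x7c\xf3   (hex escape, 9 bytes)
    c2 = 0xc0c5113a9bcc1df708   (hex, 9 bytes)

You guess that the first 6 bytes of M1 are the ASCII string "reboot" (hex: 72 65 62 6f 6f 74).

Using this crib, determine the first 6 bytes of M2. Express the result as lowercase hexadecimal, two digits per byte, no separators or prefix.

41f8ad7abaca

First, c1 ⊕ c2 = (M1 ⊕ K) ⊕ (M2 ⊕ K) = M1 ⊕ M2, so the key drops out. Then M2 = (M1 ⊕ M2) ⊕ M1 over the first 6 bytes.
byte 0: (f3 XOR c0) XOR 72 = 33 XOR 72 = 41
byte 1: (58 XOR c5) XOR 65 = 9d XOR 65 = f8
byte 2: (de XOR 11) XOR 62 = cf XOR 62 = ad
byte 3: (2f XOR 3a) XOR 6f = 15 XOR 6f = 7a
byte 4: (4e XOR 9b) XOR 6f = d5 XOR 6f = ba
byte 5: (72 XOR cc) XOR 74 = be XOR 74 = ca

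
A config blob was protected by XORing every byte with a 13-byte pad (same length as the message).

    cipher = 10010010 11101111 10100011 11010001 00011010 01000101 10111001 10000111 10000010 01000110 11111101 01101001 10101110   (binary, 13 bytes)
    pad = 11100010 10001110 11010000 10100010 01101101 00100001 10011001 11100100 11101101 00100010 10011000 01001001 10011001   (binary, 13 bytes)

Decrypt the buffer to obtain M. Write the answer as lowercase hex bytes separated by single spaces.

70 61 73 73 77 64 20 63 6f 64 65 20 37

92 XOR e2 = 70
ef XOR 8e = 61
a3 XOR d0 = 73
d1 XOR a2 = 73
1a XOR 6d = 77
45 XOR 21 = 64
b9 XOR 99 = 20
87 XOR e4 = 63
82 XOR ed = 6f
46 XOR 22 = 64
fd XOR 98 = 65
69 XOR 49 = 20
ae XOR 99 = 37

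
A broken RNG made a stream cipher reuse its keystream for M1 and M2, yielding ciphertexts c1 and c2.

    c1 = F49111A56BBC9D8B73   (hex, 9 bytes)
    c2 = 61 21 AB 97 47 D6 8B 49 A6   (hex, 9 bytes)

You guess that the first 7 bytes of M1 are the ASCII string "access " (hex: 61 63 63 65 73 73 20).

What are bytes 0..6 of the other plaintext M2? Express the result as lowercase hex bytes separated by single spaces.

First, c1 ⊕ c2 = (M1 ⊕ K) ⊕ (M2 ⊕ K) = M1 ⊕ M2, so the key drops out. Then M2 = (M1 ⊕ M2) ⊕ M1 over the first 7 bytes.
byte 0: (f4 XOR 61) XOR 61 = 95 XOR 61 = f4
byte 1: (91 XOR 21) XOR 63 = b0 XOR 63 = d3
byte 2: (11 XOR ab) XOR 63 = ba XOR 63 = d9
byte 3: (a5 XOR 97) XOR 65 = 32 XOR 65 = 57
byte 4: (6b XOR 47) XOR 73 = 2c XOR 73 = 5f
byte 5: (bc XOR d6) XOR 73 = 6a XOR 73 = 19
byte 6: (9d XOR 8b) XOR 20 = 16 XOR 20 = 36

f4 d3 d9 57 5f 19 36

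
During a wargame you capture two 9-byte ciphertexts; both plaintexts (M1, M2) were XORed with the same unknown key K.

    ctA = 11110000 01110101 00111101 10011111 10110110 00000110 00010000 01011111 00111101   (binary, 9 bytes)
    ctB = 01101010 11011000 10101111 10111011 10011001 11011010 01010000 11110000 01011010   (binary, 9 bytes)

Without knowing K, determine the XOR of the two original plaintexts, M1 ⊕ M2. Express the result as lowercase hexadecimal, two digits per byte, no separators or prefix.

ctA ⊕ ctB = (M1 ⊕ K) ⊕ (M2 ⊕ K) = M1 ⊕ M2 — the shared key cancels under XOR.
byte 0: f0 ⊕ 6a = 9a
byte 1: 75 ⊕ d8 = ad
byte 2: 3d ⊕ af = 92
byte 3: 9f ⊕ bb = 24
byte 4: b6 ⊕ 99 = 2f
byte 5: 06 ⊕ da = dc
byte 6: 10 ⊕ 50 = 40
byte 7: 5f ⊕ f0 = af
byte 8: 3d ⊕ 5a = 67

9aad92242fdc40af67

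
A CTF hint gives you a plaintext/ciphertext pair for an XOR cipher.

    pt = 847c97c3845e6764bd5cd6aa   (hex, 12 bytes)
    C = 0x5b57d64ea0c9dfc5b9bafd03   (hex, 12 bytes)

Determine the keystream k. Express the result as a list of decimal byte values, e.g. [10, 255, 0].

Since C = pt ⊕ k, XORing both sides with pt gives k = pt ⊕ C.
84 ^ 5b = df
7c ^ 57 = 2b
97 ^ d6 = 41
c3 ^ 4e = 8d
84 ^ a0 = 24
5e ^ c9 = 97
67 ^ df = b8
64 ^ c5 = a1
bd ^ b9 = 04
5c ^ ba = e6
d6 ^ fd = 2b
aa ^ 03 = a9

[223, 43, 65, 141, 36, 151, 184, 161, 4, 230, 43, 169]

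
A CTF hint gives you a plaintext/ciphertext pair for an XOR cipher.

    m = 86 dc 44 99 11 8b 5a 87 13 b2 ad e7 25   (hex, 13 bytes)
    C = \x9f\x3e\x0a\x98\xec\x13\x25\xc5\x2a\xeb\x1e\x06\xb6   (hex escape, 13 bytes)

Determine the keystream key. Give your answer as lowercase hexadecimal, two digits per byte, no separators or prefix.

Since C = m ⊕ key, XORing both sides with m gives key = m ⊕ C.
86 xor 9f = 19
dc xor 3e = e2
44 xor 0a = 4e
99 xor 98 = 01
11 xor ec = fd
8b xor 13 = 98
5a xor 25 = 7f
87 xor c5 = 42
13 xor 2a = 39
b2 xor eb = 59
ad xor 1e = b3
e7 xor 06 = e1
25 xor b6 = 93

19e24e01fd987f423959b3e193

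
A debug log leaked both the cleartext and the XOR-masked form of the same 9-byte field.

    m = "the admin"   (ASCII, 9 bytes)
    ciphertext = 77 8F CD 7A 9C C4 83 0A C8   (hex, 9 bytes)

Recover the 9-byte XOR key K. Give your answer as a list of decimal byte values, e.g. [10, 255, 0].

Since ciphertext = m ⊕ K, XORing both sides with m gives K = m ⊕ ciphertext.
01110100 ⊕ 01110111 = 00000011
01101000 ⊕ 10001111 = 11100111
01100101 ⊕ 11001101 = 10101000
00100000 ⊕ 01111010 = 01011010
01100001 ⊕ 10011100 = 11111101
01100100 ⊕ 11000100 = 10100000
01101101 ⊕ 10000011 = 11101110
01101001 ⊕ 00001010 = 01100011
01101110 ⊕ 11001000 = 10100110

[3, 231, 168, 90, 253, 160, 238, 99, 166]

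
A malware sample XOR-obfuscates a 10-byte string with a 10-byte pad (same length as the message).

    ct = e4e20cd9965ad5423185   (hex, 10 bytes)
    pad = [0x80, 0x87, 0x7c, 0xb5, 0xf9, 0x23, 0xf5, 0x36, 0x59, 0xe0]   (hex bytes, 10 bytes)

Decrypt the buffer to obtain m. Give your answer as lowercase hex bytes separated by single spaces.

64 65 70 6c 6f 79 20 74 68 65

11100100 xor 10000000 = 01100100
11100010 xor 10000111 = 01100101
00001100 xor 01111100 = 01110000
11011001 xor 10110101 = 01101100
10010110 xor 11111001 = 01101111
01011010 xor 00100011 = 01111001
11010101 xor 11110101 = 00100000
01000010 xor 00110110 = 01110100
00110001 xor 01011001 = 01101000
10000101 xor 11100000 = 01100101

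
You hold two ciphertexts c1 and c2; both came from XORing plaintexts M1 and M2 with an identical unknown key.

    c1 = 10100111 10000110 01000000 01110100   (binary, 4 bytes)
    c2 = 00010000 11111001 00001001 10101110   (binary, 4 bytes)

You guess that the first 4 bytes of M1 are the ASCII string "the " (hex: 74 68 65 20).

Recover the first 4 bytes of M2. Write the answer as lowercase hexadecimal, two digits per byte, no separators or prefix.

First, c1 ⊕ c2 = (M1 ⊕ K) ⊕ (M2 ⊕ K) = M1 ⊕ M2, so the key drops out. Then M2 = (M1 ⊕ M2) ⊕ M1 over the first 4 bytes.
byte 0: (a7 XOR 10) XOR 74 = b7 XOR 74 = c3
byte 1: (86 XOR f9) XOR 68 = 7f XOR 68 = 17
byte 2: (40 XOR 09) XOR 65 = 49 XOR 65 = 2c
byte 3: (74 XOR ae) XOR 20 = da XOR 20 = fa

c3172cfa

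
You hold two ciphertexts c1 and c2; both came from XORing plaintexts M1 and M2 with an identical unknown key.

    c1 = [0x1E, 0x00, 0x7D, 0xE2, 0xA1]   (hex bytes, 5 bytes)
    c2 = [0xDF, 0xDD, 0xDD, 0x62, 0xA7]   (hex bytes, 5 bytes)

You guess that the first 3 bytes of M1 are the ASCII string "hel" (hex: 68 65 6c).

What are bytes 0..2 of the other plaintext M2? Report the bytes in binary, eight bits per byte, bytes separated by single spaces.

10101001 10111000 11001100

First, c1 ⊕ c2 = (M1 ⊕ K) ⊕ (M2 ⊕ K) = M1 ⊕ M2, so the key drops out. Then M2 = (M1 ⊕ M2) ⊕ M1 over the first 3 bytes.
byte 0: (1e xor df) xor 68 = c1 xor 68 = a9
byte 1: (00 xor dd) xor 65 = dd xor 65 = b8
byte 2: (7d xor dd) xor 6c = a0 xor 6c = cc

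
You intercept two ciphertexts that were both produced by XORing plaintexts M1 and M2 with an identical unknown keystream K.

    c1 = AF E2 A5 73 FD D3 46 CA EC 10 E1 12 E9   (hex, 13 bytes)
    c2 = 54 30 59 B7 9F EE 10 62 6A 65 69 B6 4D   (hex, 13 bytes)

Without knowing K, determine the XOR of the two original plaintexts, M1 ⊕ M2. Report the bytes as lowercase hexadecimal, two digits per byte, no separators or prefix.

fbd2fcc4623d56a8867588a4a4

c1 ⊕ c2 = (M1 ⊕ K) ⊕ (M2 ⊕ K) = M1 ⊕ M2 — the shared key cancels under XOR.
10101111 xor 01010100 = 11111011
11100010 xor 00110000 = 11010010
10100101 xor 01011001 = 11111100
01110011 xor 10110111 = 11000100
11111101 xor 10011111 = 01100010
11010011 xor 11101110 = 00111101
01000110 xor 00010000 = 01010110
11001010 xor 01100010 = 10101000
11101100 xor 01101010 = 10000110
00010000 xor 01100101 = 01110101
11100001 xor 01101001 = 10001000
00010010 xor 10110110 = 10100100
11101001 xor 01001101 = 10100100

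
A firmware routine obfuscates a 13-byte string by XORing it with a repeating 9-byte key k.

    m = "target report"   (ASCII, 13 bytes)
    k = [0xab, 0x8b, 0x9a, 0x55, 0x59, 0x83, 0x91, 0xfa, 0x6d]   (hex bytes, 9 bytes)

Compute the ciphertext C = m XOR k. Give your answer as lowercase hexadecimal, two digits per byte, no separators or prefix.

The 9-byte key repeats, so the effective keystream is ab 8b 9a 55 59 83 91 fa 6d ab 8b 9a 55.
byte 0: 116 ⊕ 171 = 223
byte 1:  97 ⊕ 139 = 234
byte 2: 114 ⊕ 154 = 232
byte 3: 103 ⊕  85 =  50
byte 4: 101 ⊕  89 =  60
byte 5: 116 ⊕ 131 = 247
byte 6:  32 ⊕ 145 = 177
byte 7: 114 ⊕ 250 = 136
byte 8: 101 ⊕ 109 =   8
byte 9: 112 ⊕ 171 = 219
byte 10: 111 ⊕ 139 = 228
byte 11: 114 ⊕ 154 = 232
byte 12: 116 ⊕  85 =  33

dfeae8323cf7b18808dbe4e821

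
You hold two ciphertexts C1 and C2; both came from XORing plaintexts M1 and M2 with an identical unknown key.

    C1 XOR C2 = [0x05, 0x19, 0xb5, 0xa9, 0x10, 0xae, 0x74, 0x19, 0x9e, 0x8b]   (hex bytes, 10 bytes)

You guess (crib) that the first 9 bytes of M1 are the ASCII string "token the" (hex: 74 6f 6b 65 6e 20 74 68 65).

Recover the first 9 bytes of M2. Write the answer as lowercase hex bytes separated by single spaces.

Since C1 ⊕ C2 = M1 ⊕ M2, XORing with the guessed M1 bytes yields the corresponding M2 bytes: M2 = (C1 ⊕ C2) ⊕ M1.
05 ^ 74 = 71
19 ^ 6f = 76
b5 ^ 6b = de
a9 ^ 65 = cc
10 ^ 6e = 7e
ae ^ 20 = 8e
74 ^ 74 = 00
19 ^ 68 = 71
9e ^ 65 = fb

71 76 de cc 7e 8e 00 71 fb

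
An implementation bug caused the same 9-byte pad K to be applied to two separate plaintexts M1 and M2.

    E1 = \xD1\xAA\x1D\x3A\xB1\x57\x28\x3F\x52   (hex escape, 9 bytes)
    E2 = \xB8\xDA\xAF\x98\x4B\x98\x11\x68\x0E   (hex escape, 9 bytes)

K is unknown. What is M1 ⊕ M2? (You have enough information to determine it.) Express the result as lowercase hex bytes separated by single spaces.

69 70 b2 a2 fa cf 39 57 5c

E1 ⊕ E2 = (M1 ⊕ K) ⊕ (M2 ⊕ K) = M1 ⊕ M2 — the shared key cancels under XOR.
byte 0: d1 ^ b8 = 69
byte 1: aa ^ da = 70
byte 2: 1d ^ af = b2
byte 3: 3a ^ 98 = a2
byte 4: b1 ^ 4b = fa
byte 5: 57 ^ 98 = cf
byte 6: 28 ^ 11 = 39
byte 7: 3f ^ 68 = 57
byte 8: 52 ^ 0e = 5c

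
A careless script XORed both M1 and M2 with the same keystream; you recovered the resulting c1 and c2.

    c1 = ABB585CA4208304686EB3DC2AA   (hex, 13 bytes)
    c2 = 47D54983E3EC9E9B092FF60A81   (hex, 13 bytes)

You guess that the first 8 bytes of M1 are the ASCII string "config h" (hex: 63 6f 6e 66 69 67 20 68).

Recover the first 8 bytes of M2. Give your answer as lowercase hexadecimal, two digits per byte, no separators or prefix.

First, c1 ⊕ c2 = (M1 ⊕ K) ⊕ (M2 ⊕ K) = M1 ⊕ M2, so the key drops out. Then M2 = (M1 ⊕ M2) ⊕ M1 over the first 8 bytes.
byte 0: (ab ⊕ 47) ⊕ 63 = ec ⊕ 63 = 8f
byte 1: (b5 ⊕ d5) ⊕ 6f = 60 ⊕ 6f = 0f
byte 2: (85 ⊕ 49) ⊕ 6e = cc ⊕ 6e = a2
byte 3: (ca ⊕ 83) ⊕ 66 = 49 ⊕ 66 = 2f
byte 4: (42 ⊕ e3) ⊕ 69 = a1 ⊕ 69 = c8
byte 5: (08 ⊕ ec) ⊕ 67 = e4 ⊕ 67 = 83
byte 6: (30 ⊕ 9e) ⊕ 20 = ae ⊕ 20 = 8e
byte 7: (46 ⊕ 9b) ⊕ 68 = dd ⊕ 68 = b5

8f0fa22fc8838eb5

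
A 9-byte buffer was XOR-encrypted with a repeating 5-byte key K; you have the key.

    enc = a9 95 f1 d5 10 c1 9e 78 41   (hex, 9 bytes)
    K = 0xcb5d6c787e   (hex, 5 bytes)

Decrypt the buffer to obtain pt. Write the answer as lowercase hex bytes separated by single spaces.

62 c8 9d ad 6e 0a c3 14 39

The 5-byte key repeats, so the effective keystream is cb 5d 6c 78 7e cb 5d 6c 78.
byte 0: 10101001 xor 11001011 = 01100010
byte 1: 10010101 xor 01011101 = 11001000
byte 2: 11110001 xor 01101100 = 10011101
byte 3: 11010101 xor 01111000 = 10101101
byte 4: 00010000 xor 01111110 = 01101110
byte 5: 11000001 xor 11001011 = 00001010
byte 6: 10011110 xor 01011101 = 11000011
byte 7: 01111000 xor 01101100 = 00010100
byte 8: 01000001 xor 01111000 = 00111001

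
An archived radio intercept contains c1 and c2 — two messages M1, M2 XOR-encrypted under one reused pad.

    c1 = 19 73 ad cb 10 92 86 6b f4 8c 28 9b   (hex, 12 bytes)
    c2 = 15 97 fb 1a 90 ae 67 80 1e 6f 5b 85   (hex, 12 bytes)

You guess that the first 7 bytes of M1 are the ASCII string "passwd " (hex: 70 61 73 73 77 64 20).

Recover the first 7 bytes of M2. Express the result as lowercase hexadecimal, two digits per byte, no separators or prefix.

First, c1 ⊕ c2 = (M1 ⊕ K) ⊕ (M2 ⊕ K) = M1 ⊕ M2, so the key drops out. Then M2 = (M1 ⊕ M2) ⊕ M1 over the first 7 bytes.
byte 0: (19 XOR 15) XOR 70 = 0c XOR 70 = 7c
byte 1: (73 XOR 97) XOR 61 = e4 XOR 61 = 85
byte 2: (ad XOR fb) XOR 73 = 56 XOR 73 = 25
byte 3: (cb XOR 1a) XOR 73 = d1 XOR 73 = a2
byte 4: (10 XOR 90) XOR 77 = 80 XOR 77 = f7
byte 5: (92 XOR ae) XOR 64 = 3c XOR 64 = 58
byte 6: (86 XOR 67) XOR 20 = e1 XOR 20 = c1

7c8525a2f758c1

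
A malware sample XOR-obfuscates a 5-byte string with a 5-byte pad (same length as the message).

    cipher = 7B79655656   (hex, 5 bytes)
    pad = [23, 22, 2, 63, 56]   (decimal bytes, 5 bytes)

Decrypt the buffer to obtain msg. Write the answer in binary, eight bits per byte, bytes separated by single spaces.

XOR is its own inverse, so applying the key byte-wise gives the result directly.
01111011 ^ 00010111 = 01101100
01111001 ^ 00010110 = 01101111
01100101 ^ 00000010 = 01100111
01010110 ^ 00111111 = 01101001
01010110 ^ 00111000 = 01101110

01101100 01101111 01100111 01101001 01101110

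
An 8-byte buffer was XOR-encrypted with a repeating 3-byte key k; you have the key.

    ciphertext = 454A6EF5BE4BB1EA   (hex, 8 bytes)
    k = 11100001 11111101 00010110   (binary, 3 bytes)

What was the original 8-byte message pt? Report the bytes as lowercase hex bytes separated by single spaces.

a4 b7 78 14 43 5d 50 17

The 3-byte key repeats, so the effective keystream is e1 fd 16 e1 fd 16 e1 fd.
byte 0: 45 ^ e1 = a4
byte 1: 4a ^ fd = b7
byte 2: 6e ^ 16 = 78
byte 3: f5 ^ e1 = 14
byte 4: be ^ fd = 43
byte 5: 4b ^ 16 = 5d
byte 6: b1 ^ e1 = 50
byte 7: ea ^ fd = 17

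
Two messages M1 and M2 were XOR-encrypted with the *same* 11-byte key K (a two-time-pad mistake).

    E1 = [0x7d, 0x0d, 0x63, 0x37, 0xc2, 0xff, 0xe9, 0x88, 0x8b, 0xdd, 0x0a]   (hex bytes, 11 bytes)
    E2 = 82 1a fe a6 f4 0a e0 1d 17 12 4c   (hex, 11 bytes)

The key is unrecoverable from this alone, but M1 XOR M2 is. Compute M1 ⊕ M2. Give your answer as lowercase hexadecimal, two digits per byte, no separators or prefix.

ff179d9136f509959ccf46

E1 ⊕ E2 = (M1 ⊕ K) ⊕ (M2 ⊕ K) = M1 ⊕ M2 — the shared key cancels under XOR.
7d ^ 82 = ff
0d ^ 1a = 17
63 ^ fe = 9d
37 ^ a6 = 91
c2 ^ f4 = 36
ff ^ 0a = f5
e9 ^ e0 = 09
88 ^ 1d = 95
8b ^ 17 = 9c
dd ^ 12 = cf
0a ^ 4c = 46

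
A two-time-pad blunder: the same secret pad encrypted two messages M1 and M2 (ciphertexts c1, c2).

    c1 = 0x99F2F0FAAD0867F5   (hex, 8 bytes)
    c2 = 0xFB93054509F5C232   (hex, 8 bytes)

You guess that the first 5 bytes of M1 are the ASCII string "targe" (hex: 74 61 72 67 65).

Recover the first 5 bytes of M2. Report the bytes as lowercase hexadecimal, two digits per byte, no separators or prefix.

160087d8c1

First, c1 ⊕ c2 = (M1 ⊕ K) ⊕ (M2 ⊕ K) = M1 ⊕ M2, so the key drops out. Then M2 = (M1 ⊕ M2) ⊕ M1 over the first 5 bytes.
byte 0: (99 ⊕ fb) ⊕ 74 = 62 ⊕ 74 = 16
byte 1: (f2 ⊕ 93) ⊕ 61 = 61 ⊕ 61 = 00
byte 2: (f0 ⊕ 05) ⊕ 72 = f5 ⊕ 72 = 87
byte 3: (fa ⊕ 45) ⊕ 67 = bf ⊕ 67 = d8
byte 4: (ad ⊕ 09) ⊕ 65 = a4 ⊕ 65 = c1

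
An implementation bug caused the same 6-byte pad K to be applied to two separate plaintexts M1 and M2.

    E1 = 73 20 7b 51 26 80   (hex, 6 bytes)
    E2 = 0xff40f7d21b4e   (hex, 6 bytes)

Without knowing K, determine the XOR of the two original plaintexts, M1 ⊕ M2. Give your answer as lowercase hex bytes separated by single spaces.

8c 60 8c 83 3d ce

E1 ⊕ E2 = (M1 ⊕ K) ⊕ (M2 ⊕ K) = M1 ⊕ M2 — the shared key cancels under XOR.
73 XOR ff = 8c
20 XOR 40 = 60
7b XOR f7 = 8c
51 XOR d2 = 83
26 XOR 1b = 3d
80 XOR 4e = ce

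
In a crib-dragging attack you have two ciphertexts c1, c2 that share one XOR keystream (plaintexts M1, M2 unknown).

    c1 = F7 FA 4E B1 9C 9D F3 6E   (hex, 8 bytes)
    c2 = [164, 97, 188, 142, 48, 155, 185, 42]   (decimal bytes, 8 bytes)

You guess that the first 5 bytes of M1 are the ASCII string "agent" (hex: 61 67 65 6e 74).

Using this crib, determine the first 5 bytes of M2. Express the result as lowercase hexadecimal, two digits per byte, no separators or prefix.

32fc9751d8

First, c1 ⊕ c2 = (M1 ⊕ K) ⊕ (M2 ⊕ K) = M1 ⊕ M2, so the key drops out. Then M2 = (M1 ⊕ M2) ⊕ M1 over the first 5 bytes.
byte 0: (f7 XOR a4) XOR 61 = 53 XOR 61 = 32
byte 1: (fa XOR 61) XOR 67 = 9b XOR 67 = fc
byte 2: (4e XOR bc) XOR 65 = f2 XOR 65 = 97
byte 3: (b1 XOR 8e) XOR 6e = 3f XOR 6e = 51
byte 4: (9c XOR 30) XOR 74 = ac XOR 74 = d8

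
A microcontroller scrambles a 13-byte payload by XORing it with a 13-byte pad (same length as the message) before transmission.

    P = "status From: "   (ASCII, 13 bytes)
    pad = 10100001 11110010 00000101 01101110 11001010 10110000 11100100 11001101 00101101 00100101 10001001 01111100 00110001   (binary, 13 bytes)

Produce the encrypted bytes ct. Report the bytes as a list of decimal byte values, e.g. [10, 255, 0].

[210, 134, 100, 26, 191, 195, 196, 139, 95, 74, 228, 70, 17]

73 xor a1 = d2
74 xor f2 = 86
61 xor 05 = 64
74 xor 6e = 1a
75 xor ca = bf
73 xor b0 = c3
20 xor e4 = c4
46 xor cd = 8b
72 xor 2d = 5f
6f xor 25 = 4a
6d xor 89 = e4
3a xor 7c = 46
20 xor 31 = 11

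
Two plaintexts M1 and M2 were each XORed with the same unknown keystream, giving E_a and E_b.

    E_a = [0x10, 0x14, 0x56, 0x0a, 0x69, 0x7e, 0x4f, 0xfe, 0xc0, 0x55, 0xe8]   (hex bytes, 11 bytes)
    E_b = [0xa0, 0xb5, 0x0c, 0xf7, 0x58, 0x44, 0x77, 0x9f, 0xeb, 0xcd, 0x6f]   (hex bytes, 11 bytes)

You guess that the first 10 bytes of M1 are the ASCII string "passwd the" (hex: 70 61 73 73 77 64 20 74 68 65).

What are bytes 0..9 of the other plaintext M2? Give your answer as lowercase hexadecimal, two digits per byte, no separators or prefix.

c0c0298e465e181543fd

First, E_a ⊕ E_b = (M1 ⊕ K) ⊕ (M2 ⊕ K) = M1 ⊕ M2, so the key drops out. Then M2 = (M1 ⊕ M2) ⊕ M1 over the first 10 bytes.
byte 0: (10 XOR a0) XOR 70 = b0 XOR 70 = c0
byte 1: (14 XOR b5) XOR 61 = a1 XOR 61 = c0
byte 2: (56 XOR 0c) XOR 73 = 5a XOR 73 = 29
byte 3: (0a XOR f7) XOR 73 = fd XOR 73 = 8e
byte 4: (69 XOR 58) XOR 77 = 31 XOR 77 = 46
byte 5: (7e XOR 44) XOR 64 = 3a XOR 64 = 5e
byte 6: (4f XOR 77) XOR 20 = 38 XOR 20 = 18
byte 7: (fe XOR 9f) XOR 74 = 61 XOR 74 = 15
byte 8: (c0 XOR eb) XOR 68 = 2b XOR 68 = 43
byte 9: (55 XOR cd) XOR 65 = 98 XOR 65 = fd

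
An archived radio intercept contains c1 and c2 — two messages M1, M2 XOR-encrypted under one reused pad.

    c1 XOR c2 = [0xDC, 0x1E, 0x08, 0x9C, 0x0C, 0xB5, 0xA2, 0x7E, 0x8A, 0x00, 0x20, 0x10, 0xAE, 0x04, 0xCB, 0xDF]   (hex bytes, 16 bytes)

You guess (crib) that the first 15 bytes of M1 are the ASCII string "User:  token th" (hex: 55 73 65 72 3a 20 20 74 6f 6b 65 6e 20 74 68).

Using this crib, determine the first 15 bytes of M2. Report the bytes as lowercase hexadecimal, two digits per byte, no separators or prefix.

896d6dee3695820ae56b457e8e70a3

Since c1 ⊕ c2 = M1 ⊕ M2, XORing with the guessed M1 bytes yields the corresponding M2 bytes: M2 = (c1 ⊕ c2) ⊕ M1.
dc ⊕ 55 = 89
1e ⊕ 73 = 6d
08 ⊕ 65 = 6d
9c ⊕ 72 = ee
0c ⊕ 3a = 36
b5 ⊕ 20 = 95
a2 ⊕ 20 = 82
7e ⊕ 74 = 0a
8a ⊕ 6f = e5
00 ⊕ 6b = 6b
20 ⊕ 65 = 45
10 ⊕ 6e = 7e
ae ⊕ 20 = 8e
04 ⊕ 74 = 70
cb ⊕ 68 = a3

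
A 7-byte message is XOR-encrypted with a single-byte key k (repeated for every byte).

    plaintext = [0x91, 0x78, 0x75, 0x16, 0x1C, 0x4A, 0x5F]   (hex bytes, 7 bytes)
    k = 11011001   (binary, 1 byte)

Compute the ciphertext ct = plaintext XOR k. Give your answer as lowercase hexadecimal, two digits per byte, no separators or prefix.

48a1accfc59386

The 1-byte key repeats, so the effective keystream is d9 d9 d9 d9 d9 d9 d9.
byte 0: 91 xor d9 = 48
byte 1: 78 xor d9 = a1
byte 2: 75 xor d9 = ac
byte 3: 16 xor d9 = cf
byte 4: 1c xor d9 = c5
byte 5: 4a xor d9 = 93
byte 6: 5f xor d9 = 86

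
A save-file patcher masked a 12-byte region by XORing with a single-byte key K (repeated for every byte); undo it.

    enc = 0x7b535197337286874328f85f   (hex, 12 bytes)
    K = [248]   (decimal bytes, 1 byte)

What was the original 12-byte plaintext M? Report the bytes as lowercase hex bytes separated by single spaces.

The 1-byte key repeats, so the effective keystream is f8 f8 f8 f8 f8 f8 f8 f8 f8 f8 f8 f8.
byte 0: 7b XOR f8 = 83
byte 1: 53 XOR f8 = ab
byte 2: 51 XOR f8 = a9
byte 3: 97 XOR f8 = 6f
byte 4: 33 XOR f8 = cb
byte 5: 72 XOR f8 = 8a
byte 6: 86 XOR f8 = 7e
byte 7: 87 XOR f8 = 7f
byte 8: 43 XOR f8 = bb
byte 9: 28 XOR f8 = d0
byte 10: f8 XOR f8 = 00
byte 11: 5f XOR f8 = a7

83 ab a9 6f cb 8a 7e 7f bb d0 00 a7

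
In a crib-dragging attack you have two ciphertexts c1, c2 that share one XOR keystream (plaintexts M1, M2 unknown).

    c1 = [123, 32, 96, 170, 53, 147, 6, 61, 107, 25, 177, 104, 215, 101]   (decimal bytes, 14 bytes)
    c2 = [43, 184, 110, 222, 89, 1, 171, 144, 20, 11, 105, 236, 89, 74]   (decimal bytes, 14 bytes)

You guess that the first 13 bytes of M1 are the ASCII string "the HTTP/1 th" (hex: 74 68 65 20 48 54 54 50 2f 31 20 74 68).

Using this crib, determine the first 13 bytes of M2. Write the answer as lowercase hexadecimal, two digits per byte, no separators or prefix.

24f06b5424c6f9fd5023f8f0e6

First, c1 ⊕ c2 = (M1 ⊕ K) ⊕ (M2 ⊕ K) = M1 ⊕ M2, so the key drops out. Then M2 = (M1 ⊕ M2) ⊕ M1 over the first 13 bytes.
byte 0: (7b ^ 2b) ^ 74 = 50 ^ 74 = 24
byte 1: (20 ^ b8) ^ 68 = 98 ^ 68 = f0
byte 2: (60 ^ 6e) ^ 65 = 0e ^ 65 = 6b
byte 3: (aa ^ de) ^ 20 = 74 ^ 20 = 54
byte 4: (35 ^ 59) ^ 48 = 6c ^ 48 = 24
byte 5: (93 ^ 01) ^ 54 = 92 ^ 54 = c6
byte 6: (06 ^ ab) ^ 54 = ad ^ 54 = f9
byte 7: (3d ^ 90) ^ 50 = ad ^ 50 = fd
byte 8: (6b ^ 14) ^ 2f = 7f ^ 2f = 50
byte 9: (19 ^ 0b) ^ 31 = 12 ^ 31 = 23
byte 10: (b1 ^ 69) ^ 20 = d8 ^ 20 = f8
byte 11: (68 ^ ec) ^ 74 = 84 ^ 74 = f0
byte 12: (d7 ^ 59) ^ 68 = 8e ^ 68 = e6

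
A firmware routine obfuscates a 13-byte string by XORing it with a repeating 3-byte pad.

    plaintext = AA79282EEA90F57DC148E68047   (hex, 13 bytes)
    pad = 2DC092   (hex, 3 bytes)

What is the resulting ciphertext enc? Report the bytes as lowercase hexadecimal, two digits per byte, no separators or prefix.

87b9ba032a02d8bd536526126a

The 3-byte key repeats, so the effective keystream is 2d c0 92 2d c0 92 2d c0 92 2d c0 92 2d.
byte 0: 10101010 xor 00101101 = 10000111
byte 1: 01111001 xor 11000000 = 10111001
byte 2: 00101000 xor 10010010 = 10111010
byte 3: 00101110 xor 00101101 = 00000011
byte 4: 11101010 xor 11000000 = 00101010
byte 5: 10010000 xor 10010010 = 00000010
byte 6: 11110101 xor 00101101 = 11011000
byte 7: 01111101 xor 11000000 = 10111101
byte 8: 11000001 xor 10010010 = 01010011
byte 9: 01001000 xor 00101101 = 01100101
byte 10: 11100110 xor 11000000 = 00100110
byte 11: 10000000 xor 10010010 = 00010010
byte 12: 01000111 xor 00101101 = 01101010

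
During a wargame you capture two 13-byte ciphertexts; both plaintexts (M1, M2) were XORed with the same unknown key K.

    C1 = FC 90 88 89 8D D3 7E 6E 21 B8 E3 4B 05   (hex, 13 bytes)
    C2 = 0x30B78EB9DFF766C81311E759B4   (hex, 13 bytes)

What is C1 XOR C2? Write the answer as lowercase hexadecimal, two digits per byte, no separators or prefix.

cc270630522418a632a90412b1

C1 ⊕ C2 = (M1 ⊕ K) ⊕ (M2 ⊕ K) = M1 ⊕ M2 — the shared key cancels under XOR.
byte 0: fc ⊕ 30 = cc
byte 1: 90 ⊕ b7 = 27
byte 2: 88 ⊕ 8e = 06
byte 3: 89 ⊕ b9 = 30
byte 4: 8d ⊕ df = 52
byte 5: d3 ⊕ f7 = 24
byte 6: 7e ⊕ 66 = 18
byte 7: 6e ⊕ c8 = a6
byte 8: 21 ⊕ 13 = 32
byte 9: b8 ⊕ 11 = a9
byte 10: e3 ⊕ e7 = 04
byte 11: 4b ⊕ 59 = 12
byte 12: 05 ⊕ b4 = b1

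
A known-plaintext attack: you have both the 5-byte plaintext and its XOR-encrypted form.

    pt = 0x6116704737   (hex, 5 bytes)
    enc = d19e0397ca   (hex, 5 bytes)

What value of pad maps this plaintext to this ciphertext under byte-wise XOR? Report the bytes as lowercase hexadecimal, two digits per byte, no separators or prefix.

b08873d0fd

Since enc = pt ⊕ pad, XORing both sides with pt gives pad = pt ⊕ enc.
61 XOR d1 = b0
16 XOR 9e = 88
70 XOR 03 = 73
47 XOR 97 = d0
37 XOR ca = fd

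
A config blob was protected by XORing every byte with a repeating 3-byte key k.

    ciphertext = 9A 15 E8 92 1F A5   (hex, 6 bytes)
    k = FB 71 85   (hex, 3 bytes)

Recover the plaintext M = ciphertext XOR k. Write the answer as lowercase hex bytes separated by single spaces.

The 3-byte key repeats, so the effective keystream is fb 71 85 fb 71 85.
byte 0: 9a ⊕ fb = 61
byte 1: 15 ⊕ 71 = 64
byte 2: e8 ⊕ 85 = 6d
byte 3: 92 ⊕ fb = 69
byte 4: 1f ⊕ 71 = 6e
byte 5: a5 ⊕ 85 = 20

61 64 6d 69 6e 20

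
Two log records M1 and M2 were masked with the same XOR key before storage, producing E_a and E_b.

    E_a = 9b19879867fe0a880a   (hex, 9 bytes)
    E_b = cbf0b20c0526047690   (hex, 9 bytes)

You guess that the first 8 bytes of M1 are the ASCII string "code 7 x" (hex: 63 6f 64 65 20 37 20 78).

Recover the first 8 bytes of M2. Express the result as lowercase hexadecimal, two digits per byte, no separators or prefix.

338651f142ef2e86

First, E_a ⊕ E_b = (M1 ⊕ K) ⊕ (M2 ⊕ K) = M1 ⊕ M2, so the key drops out. Then M2 = (M1 ⊕ M2) ⊕ M1 over the first 8 bytes.
byte 0: (9b XOR cb) XOR 63 = 50 XOR 63 = 33
byte 1: (19 XOR f0) XOR 6f = e9 XOR 6f = 86
byte 2: (87 XOR b2) XOR 64 = 35 XOR 64 = 51
byte 3: (98 XOR 0c) XOR 65 = 94 XOR 65 = f1
byte 4: (67 XOR 05) XOR 20 = 62 XOR 20 = 42
byte 5: (fe XOR 26) XOR 37 = d8 XOR 37 = ef
byte 6: (0a XOR 04) XOR 20 = 0e XOR 20 = 2e
byte 7: (88 XOR 76) XOR 78 = fe XOR 78 = 86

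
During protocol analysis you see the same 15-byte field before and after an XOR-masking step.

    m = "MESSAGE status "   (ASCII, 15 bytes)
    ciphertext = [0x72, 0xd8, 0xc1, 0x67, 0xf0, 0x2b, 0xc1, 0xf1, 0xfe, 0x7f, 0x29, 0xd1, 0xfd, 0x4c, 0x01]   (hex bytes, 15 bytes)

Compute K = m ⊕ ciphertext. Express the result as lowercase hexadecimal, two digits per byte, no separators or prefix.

3f9d9234b16c84d18d0b48a5883f21

Since ciphertext = m ⊕ K, XORing both sides with m gives K = m ⊕ ciphertext.
byte 0:  77 XOR 114 =  63
byte 1:  69 XOR 216 = 157
byte 2:  83 XOR 193 = 146
byte 3:  83 XOR 103 =  52
byte 4:  65 XOR 240 = 177
byte 5:  71 XOR  43 = 108
byte 6:  69 XOR 193 = 132
byte 7:  32 XOR 241 = 209
byte 8: 115 XOR 254 = 141
byte 9: 116 XOR 127 =  11
byte 10:  97 XOR  41 =  72
byte 11: 116 XOR 209 = 165
byte 12: 117 XOR 253 = 136
byte 13: 115 XOR  76 =  63
byte 14:  32 XOR   1 =  33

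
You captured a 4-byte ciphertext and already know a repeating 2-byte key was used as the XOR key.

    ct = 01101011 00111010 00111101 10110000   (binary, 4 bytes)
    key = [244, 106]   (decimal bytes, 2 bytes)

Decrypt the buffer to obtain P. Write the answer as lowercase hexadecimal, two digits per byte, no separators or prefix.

9f50c9da

The 2-byte key repeats, so the effective keystream is f4 6a f4 6a.
byte 0: 107 ⊕ 244 = 159
byte 1:  58 ⊕ 106 =  80
byte 2:  61 ⊕ 244 = 201
byte 3: 176 ⊕ 106 = 218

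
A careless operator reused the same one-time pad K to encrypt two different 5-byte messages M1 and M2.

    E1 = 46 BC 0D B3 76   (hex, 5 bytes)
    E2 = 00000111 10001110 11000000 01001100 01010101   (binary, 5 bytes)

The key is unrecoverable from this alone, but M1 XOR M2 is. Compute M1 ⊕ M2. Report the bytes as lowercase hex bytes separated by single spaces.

41 32 cd ff 23

E1 ⊕ E2 = (M1 ⊕ K) ⊕ (M2 ⊕ K) = M1 ⊕ M2 — the shared key cancels under XOR.
46 xor 07 = 41
bc xor 8e = 32
0d xor c0 = cd
b3 xor 4c = ff
76 xor 55 = 23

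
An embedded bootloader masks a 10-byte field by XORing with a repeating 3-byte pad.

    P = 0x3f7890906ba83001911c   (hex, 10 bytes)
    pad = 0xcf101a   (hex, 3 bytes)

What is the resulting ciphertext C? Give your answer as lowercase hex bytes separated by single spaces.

The 3-byte key repeats, so the effective keystream is cf 10 1a cf 10 1a cf 10 1a cf.
byte 0:  63 xor 207 = 240
byte 1: 120 xor  16 = 104
byte 2: 144 xor  26 = 138
byte 3: 144 xor 207 =  95
byte 4: 107 xor  16 = 123
byte 5: 168 xor  26 = 178
byte 6:  48 xor 207 = 255
byte 7:   1 xor  16 =  17
byte 8: 145 xor  26 = 139
byte 9:  28 xor 207 = 211

f0 68 8a 5f 7b b2 ff 11 8b d3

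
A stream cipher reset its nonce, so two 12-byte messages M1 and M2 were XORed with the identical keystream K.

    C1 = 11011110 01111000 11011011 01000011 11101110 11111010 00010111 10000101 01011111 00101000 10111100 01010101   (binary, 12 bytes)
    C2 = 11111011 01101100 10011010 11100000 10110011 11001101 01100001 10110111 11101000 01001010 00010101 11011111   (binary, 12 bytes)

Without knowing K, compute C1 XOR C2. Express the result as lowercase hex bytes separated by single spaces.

25 14 41 a3 5d 37 76 32 b7 62 a9 8a

C1 ⊕ C2 = (M1 ⊕ K) ⊕ (M2 ⊕ K) = M1 ⊕ M2 — the shared key cancels under XOR.
de XOR fb = 25
78 XOR 6c = 14
db XOR 9a = 41
43 XOR e0 = a3
ee XOR b3 = 5d
fa XOR cd = 37
17 XOR 61 = 76
85 XOR b7 = 32
5f XOR e8 = b7
28 XOR 4a = 62
bc XOR 15 = a9
55 XOR df = 8a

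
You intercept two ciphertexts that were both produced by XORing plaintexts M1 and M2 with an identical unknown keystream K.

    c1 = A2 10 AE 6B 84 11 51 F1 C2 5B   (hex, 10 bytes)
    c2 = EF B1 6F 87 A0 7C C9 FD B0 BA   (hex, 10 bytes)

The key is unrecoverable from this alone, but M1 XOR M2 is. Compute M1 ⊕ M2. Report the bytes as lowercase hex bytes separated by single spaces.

c1 ⊕ c2 = (M1 ⊕ K) ⊕ (M2 ⊕ K) = M1 ⊕ M2 — the shared key cancels under XOR.
byte 0: a2 XOR ef = 4d
byte 1: 10 XOR b1 = a1
byte 2: ae XOR 6f = c1
byte 3: 6b XOR 87 = ec
byte 4: 84 XOR a0 = 24
byte 5: 11 XOR 7c = 6d
byte 6: 51 XOR c9 = 98
byte 7: f1 XOR fd = 0c
byte 8: c2 XOR b0 = 72
byte 9: 5b XOR ba = e1

4d a1 c1 ec 24 6d 98 0c 72 e1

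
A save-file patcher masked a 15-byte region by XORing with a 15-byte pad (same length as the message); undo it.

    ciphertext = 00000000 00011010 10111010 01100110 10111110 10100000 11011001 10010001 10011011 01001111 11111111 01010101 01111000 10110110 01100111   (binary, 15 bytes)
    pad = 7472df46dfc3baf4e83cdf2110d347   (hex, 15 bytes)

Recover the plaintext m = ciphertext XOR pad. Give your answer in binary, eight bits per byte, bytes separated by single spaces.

01110100 01101000 01100101 00100000 01100001 01100011 01100011 01100101 01110011 01110011 00100000 01110100 01101000 01100101 00100000

00 XOR 74 = 74
1a XOR 72 = 68
ba XOR df = 65
66 XOR 46 = 20
be XOR df = 61
a0 XOR c3 = 63
d9 XOR ba = 63
91 XOR f4 = 65
9b XOR e8 = 73
4f XOR 3c = 73
ff XOR df = 20
55 XOR 21 = 74
78 XOR 10 = 68
b6 XOR d3 = 65
67 XOR 47 = 20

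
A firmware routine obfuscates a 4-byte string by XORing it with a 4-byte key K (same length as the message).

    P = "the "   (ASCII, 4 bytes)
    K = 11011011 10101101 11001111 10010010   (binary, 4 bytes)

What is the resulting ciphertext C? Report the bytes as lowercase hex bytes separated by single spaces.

af c5 aa b2

XOR is its own inverse, so applying the key byte-wise gives the result directly.
byte 0: 74 XOR db = af
byte 1: 68 XOR ad = c5
byte 2: 65 XOR cf = aa
byte 3: 20 XOR 92 = b2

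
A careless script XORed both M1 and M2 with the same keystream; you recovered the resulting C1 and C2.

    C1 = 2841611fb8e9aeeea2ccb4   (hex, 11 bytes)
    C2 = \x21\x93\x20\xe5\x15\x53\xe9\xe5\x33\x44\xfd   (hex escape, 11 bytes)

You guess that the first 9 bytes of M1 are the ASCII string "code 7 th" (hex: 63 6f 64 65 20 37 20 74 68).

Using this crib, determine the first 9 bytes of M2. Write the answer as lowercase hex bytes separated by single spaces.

First, C1 ⊕ C2 = (M1 ⊕ K) ⊕ (M2 ⊕ K) = M1 ⊕ M2, so the key drops out. Then M2 = (M1 ⊕ M2) ⊕ M1 over the first 9 bytes.
byte 0: (28 ⊕ 21) ⊕ 63 = 09 ⊕ 63 = 6a
byte 1: (41 ⊕ 93) ⊕ 6f = d2 ⊕ 6f = bd
byte 2: (61 ⊕ 20) ⊕ 64 = 41 ⊕ 64 = 25
byte 3: (1f ⊕ e5) ⊕ 65 = fa ⊕ 65 = 9f
byte 4: (b8 ⊕ 15) ⊕ 20 = ad ⊕ 20 = 8d
byte 5: (e9 ⊕ 53) ⊕ 37 = ba ⊕ 37 = 8d
byte 6: (ae ⊕ e9) ⊕ 20 = 47 ⊕ 20 = 67
byte 7: (ee ⊕ e5) ⊕ 74 = 0b ⊕ 74 = 7f
byte 8: (a2 ⊕ 33) ⊕ 68 = 91 ⊕ 68 = f9

6a bd 25 9f 8d 8d 67 7f f9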